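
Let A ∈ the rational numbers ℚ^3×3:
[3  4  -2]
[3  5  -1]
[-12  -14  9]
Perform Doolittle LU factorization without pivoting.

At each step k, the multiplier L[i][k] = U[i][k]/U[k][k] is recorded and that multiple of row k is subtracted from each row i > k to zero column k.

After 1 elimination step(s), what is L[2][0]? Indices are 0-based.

L[2][0] = -4

Step 1: pivot at (0,0) is 3.
  row1 ← row1 − (1)·row0  ⇒  L[1][0]=1, U row1=(0, 1, 1)
  row2 ← row2 − (-4)·row0  ⇒  L[2][0]=-4, U row2=(0, 2, 1)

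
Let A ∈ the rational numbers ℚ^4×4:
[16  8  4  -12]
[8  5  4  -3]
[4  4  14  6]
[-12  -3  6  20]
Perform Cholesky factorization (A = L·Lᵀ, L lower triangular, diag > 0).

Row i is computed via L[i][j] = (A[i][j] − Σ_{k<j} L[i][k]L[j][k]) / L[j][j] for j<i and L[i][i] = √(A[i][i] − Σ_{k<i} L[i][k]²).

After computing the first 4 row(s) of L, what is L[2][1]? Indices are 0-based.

L[2][1] = 2

Step 1: L[0][0] = √(16) = 4.
  L[1][0] = (8) / L[0][0] = 2.
Step 2: L[1][1] = √(1) = 1.
  L[2][0] = (4) / L[0][0] = 1.
  L[2][1] = (2) / L[1][1] = 2.
Step 3: L[2][2] = √(9) = 3.
  L[3][0] = (-12) / L[0][0] = -3.
  L[3][1] = (3) / L[1][1] = 3.
  L[3][2] = (3) / L[2][2] = 1.
Step 4: L[3][3] = √(1) = 1.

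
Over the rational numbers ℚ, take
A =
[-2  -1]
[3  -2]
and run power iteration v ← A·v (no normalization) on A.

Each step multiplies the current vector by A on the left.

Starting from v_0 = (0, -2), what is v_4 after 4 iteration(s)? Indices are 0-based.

v_0 = (0, -2).
v_1 = A·v_0 = (2, 4).
v_2 = A·v_1 = (-8, -2).
v_3 = A·v_2 = (18, -20).
v_4 = A·v_3 = (-16, 94).

v_4 = (-16, 94)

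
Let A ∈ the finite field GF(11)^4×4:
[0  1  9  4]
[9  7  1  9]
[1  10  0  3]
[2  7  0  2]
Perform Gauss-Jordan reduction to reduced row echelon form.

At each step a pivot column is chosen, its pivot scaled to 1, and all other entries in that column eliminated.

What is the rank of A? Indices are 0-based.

rank = 4

pivot(0,0): swap R0↔R1
pivot(0,0)=9: scale R0 → (1, 2, 5, 1)
  clear (2,0): R2 −= (1)R0 → (0, 8, 6, 2)
  clear (3,0): R3 −= (2)R0 → (0, 3, 1, 0)
pivot(1,1)=1: scale R1 → (0, 1, 9, 4)
  clear (0,1): R0 −= (2)R1 → (1, 0, 9, 4)
  clear (2,1): R2 −= (8)R1 → (0, 0, 0, 3)
  clear (3,1): R3 −= (3)R1 → (0, 0, 7, 10)
pivot(2,2): swap R2↔R3
pivot(2,2)=7: scale R2 → (0, 0, 1, 3)
  clear (0,2): R0 −= (9)R2 → (1, 0, 0, 10)
  clear (1,2): R1 −= (9)R2 → (0, 1, 0, 10)
pivot(3,3)=3: scale R3 → (0, 0, 0, 1)
  clear (0,3): R0 −= (10)R3 → (1, 0, 0, 0)
  clear (1,3): R1 −= (10)R3 → (0, 1, 0, 0)
  clear (2,3): R2 −= (3)R3 → (0, 0, 1, 0)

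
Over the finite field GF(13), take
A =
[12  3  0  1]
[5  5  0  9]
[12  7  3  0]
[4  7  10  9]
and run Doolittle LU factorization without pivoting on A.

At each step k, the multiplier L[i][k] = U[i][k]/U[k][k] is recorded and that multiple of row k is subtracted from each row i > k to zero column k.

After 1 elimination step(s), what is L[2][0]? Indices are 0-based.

k=0: U[0][0]=12
  eliminate (1,0): mult=8, new row 1: (0, 7, 0, 1); set L[1][0]=8
  eliminate (2,0): mult=1, new row 2: (0, 4, 3, 12); set L[2][0]=1
  eliminate (3,0): mult=9, new row 3: (0, 6, 10, 0); set L[3][0]=9

L[2][0] = 1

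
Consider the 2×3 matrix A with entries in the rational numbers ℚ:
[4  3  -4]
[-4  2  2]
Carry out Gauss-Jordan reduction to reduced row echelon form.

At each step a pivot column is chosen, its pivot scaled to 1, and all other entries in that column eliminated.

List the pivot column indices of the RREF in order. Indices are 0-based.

pivot(0,0)=4: scale R0 → (1, 3/4, -1)
  clear (1,0): R1 −= (-4)R0 → (0, 5, -2)
pivot(1,1)=5: scale R1 → (0, 1, -2/5)
  clear (0,1): R0 −= (3/4)R1 → (1, 0, -7/10)

pivot columns: 0, 1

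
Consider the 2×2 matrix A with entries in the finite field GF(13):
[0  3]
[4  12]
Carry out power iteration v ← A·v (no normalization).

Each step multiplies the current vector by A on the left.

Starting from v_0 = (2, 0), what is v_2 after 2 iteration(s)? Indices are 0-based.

v_2 = (11, 5)

v_0 = (2, 0).
v_1 = A·v_0 = (0, 8).
v_2 = A·v_1 = (11, 5).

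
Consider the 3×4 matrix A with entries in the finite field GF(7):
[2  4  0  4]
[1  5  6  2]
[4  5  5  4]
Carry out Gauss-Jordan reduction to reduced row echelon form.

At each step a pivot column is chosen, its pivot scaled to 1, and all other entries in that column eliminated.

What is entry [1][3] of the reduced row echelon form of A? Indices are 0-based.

M[1][3] = 2

[1] R0 /= 2  ⇒  (1, 2, 0, 2)
     R1 -= 1·R0  ⇒  (0, 3, 6, 0)
     R2 -= 4·R0  ⇒  (0, 4, 5, 3)
[2] R1 /= 3  ⇒  (0, 1, 2, 0)
     R0 -= 2·R1  ⇒  (1, 0, 3, 2)
     R2 -= 4·R1  ⇒  (0, 0, 4, 3)
[3] R2 /= 4  ⇒  (0, 0, 1, 6)
     R0 -= 3·R2  ⇒  (1, 0, 0, 5)
     R1 -= 2·R2  ⇒  (0, 1, 0, 2)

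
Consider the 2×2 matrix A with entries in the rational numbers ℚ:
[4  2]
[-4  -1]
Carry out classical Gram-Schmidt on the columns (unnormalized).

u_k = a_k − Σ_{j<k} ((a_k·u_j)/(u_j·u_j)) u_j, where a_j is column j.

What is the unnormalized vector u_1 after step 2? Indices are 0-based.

Step 1: u_0 = a_0 = (4, -4).
Step 2: u_1 = a_1 − (3/8)·u_0 = (1/2, 1/2).

u_1 = (1/2, 1/2)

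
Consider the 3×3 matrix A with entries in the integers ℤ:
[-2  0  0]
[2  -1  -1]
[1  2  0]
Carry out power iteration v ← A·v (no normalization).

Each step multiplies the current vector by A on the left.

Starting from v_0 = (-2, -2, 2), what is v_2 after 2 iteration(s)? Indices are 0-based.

v_2 = (-8, 18, -4)

v_0 = (-2, -2, 2).
v_1 = A·v_0 = (4, -4, -6).
v_2 = A·v_1 = (-8, 18, -4).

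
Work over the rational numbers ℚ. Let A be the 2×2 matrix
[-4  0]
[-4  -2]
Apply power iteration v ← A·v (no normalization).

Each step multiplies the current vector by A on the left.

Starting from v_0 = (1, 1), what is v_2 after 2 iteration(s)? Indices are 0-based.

v_0 = (1, 1).
v_1 = A·v_0 = (-4, -6).
v_2 = A·v_1 = (16, 28).

v_2 = (16, 28)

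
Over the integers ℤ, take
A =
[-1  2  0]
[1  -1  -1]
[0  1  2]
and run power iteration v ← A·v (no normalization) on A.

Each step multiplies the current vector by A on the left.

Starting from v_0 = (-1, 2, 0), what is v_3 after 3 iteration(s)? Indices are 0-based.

v_3 = (23, -18, 8)

v_0 = (-1, 2, 0).
v_1 = A·v_0 = (5, -3, 2).
v_2 = A·v_1 = (-11, 6, 1).
v_3 = A·v_2 = (23, -18, 8).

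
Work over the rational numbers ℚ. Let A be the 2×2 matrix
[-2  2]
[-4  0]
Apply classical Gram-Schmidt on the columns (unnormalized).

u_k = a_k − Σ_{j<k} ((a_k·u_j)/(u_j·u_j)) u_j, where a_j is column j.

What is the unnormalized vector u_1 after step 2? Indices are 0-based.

Step 1: u_0 = a_0 = (-2, -4).
Step 2: u_1 = a_1 − (-1/5)·u_0 = (8/5, -4/5).

u_1 = (8/5, -4/5)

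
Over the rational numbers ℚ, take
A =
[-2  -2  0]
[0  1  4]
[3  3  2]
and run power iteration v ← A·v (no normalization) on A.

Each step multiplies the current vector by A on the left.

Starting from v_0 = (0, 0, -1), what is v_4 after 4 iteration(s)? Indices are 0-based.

v_0 = (0, 0, -1).
v_1 = A·v_0 = (0, -4, -2).
v_2 = A·v_1 = (8, -12, -16).
v_3 = A·v_2 = (8, -76, -44).
v_4 = A·v_3 = (136, -252, -292).

v_4 = (136, -252, -292)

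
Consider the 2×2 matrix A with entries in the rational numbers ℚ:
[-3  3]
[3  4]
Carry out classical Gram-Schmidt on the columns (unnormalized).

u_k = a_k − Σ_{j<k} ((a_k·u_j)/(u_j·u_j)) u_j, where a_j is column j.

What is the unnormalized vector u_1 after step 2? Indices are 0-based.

Step 1: u_0 = a_0 = (-3, 3).
Step 2: u_1 = a_1 − (1/6)·u_0 = (7/2, 7/2).

u_1 = (7/2, 7/2)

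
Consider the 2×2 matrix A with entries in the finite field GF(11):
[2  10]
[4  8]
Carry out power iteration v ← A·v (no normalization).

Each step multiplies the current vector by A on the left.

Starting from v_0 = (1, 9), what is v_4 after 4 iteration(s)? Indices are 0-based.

v_4 = (8, 4)

v_0 = (1, 9).
v_1 = A·v_0 = (4, 10).
v_2 = A·v_1 = (9, 8).
v_3 = A·v_2 = (10, 1).
v_4 = A·v_3 = (8, 4).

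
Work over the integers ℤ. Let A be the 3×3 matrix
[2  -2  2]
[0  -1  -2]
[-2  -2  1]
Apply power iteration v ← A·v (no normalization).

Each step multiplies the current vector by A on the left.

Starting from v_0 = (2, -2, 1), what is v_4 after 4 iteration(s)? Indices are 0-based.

v_4 = (-178, 78, -159)

v_0 = (2, -2, 1).
v_1 = A·v_0 = (10, 0, 1).
v_2 = A·v_1 = (22, -2, -19).
v_3 = A·v_2 = (10, 40, -59).
v_4 = A·v_3 = (-178, 78, -159).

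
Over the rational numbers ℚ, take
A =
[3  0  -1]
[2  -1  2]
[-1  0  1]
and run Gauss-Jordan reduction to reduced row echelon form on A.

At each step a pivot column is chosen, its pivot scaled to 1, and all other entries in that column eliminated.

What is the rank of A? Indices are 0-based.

rank = 3

step 1: normalize row 0 (÷3) = (1, 0, -1/3)
  row 1: subtract 2×row0 = (0, -1, 8/3)
  row 2: subtract -1×row0 = (0, 0, 2/3)
step 2: normalize row 1 (÷-1) = (0, 1, -8/3)
step 3: normalize row 2 (÷2/3) = (0, 0, 1)
  row 0: subtract -1/3×row2 = (1, 0, 0)
  row 1: subtract -8/3×row2 = (0, 1, 0)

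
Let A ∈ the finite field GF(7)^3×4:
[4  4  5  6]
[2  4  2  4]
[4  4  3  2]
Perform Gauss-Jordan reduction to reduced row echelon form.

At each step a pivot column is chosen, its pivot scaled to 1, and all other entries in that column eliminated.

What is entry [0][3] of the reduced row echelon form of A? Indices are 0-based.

M[0][3] = 5

[1] R0 /= 4  ⇒  (1, 1, 3, 5)
     R1 -= 2·R0  ⇒  (0, 2, 3, 1)
     R2 -= 4·R0  ⇒  (0, 0, 5, 3)
[2] R1 /= 2  ⇒  (0, 1, 5, 4)
     R0 -= 1·R1  ⇒  (1, 0, 5, 1)
[3] R2 /= 5  ⇒  (0, 0, 1, 2)
     R0 -= 5·R2  ⇒  (1, 0, 0, 5)
     R1 -= 5·R2  ⇒  (0, 1, 0, 1)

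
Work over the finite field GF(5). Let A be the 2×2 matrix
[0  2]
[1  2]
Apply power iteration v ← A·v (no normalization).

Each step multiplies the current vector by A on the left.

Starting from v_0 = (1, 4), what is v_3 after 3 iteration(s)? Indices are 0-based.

v_3 = (2, 0)

v_0 = (1, 4).
v_1 = A·v_0 = (3, 4).
v_2 = A·v_1 = (3, 1).
v_3 = A·v_2 = (2, 0).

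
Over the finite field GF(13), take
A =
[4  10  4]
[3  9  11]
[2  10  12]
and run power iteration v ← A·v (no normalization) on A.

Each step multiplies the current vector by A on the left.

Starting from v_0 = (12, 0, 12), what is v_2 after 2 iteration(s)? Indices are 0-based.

v_0 = (12, 0, 12).
v_1 = A·v_0 = (5, 12, 12).
v_2 = A·v_1 = (6, 8, 1).

v_2 = (6, 8, 1)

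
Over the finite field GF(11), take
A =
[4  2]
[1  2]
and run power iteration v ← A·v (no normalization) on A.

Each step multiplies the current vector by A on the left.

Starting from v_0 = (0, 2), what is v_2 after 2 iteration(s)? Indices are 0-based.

v_0 = (0, 2).
v_1 = A·v_0 = (4, 4).
v_2 = A·v_1 = (2, 1).

v_2 = (2, 1)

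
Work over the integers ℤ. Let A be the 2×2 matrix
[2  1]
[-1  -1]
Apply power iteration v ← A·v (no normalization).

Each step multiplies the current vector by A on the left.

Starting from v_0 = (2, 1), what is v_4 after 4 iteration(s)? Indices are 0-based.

v_0 = (2, 1).
v_1 = A·v_0 = (5, -3).
v_2 = A·v_1 = (7, -2).
v_3 = A·v_2 = (12, -5).
v_4 = A·v_3 = (19, -7).

v_4 = (19, -7)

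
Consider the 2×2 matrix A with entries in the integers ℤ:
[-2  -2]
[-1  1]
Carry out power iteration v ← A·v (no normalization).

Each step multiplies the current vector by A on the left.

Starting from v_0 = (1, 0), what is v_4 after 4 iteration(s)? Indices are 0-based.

v_4 = (38, 9)

v_0 = (1, 0).
v_1 = A·v_0 = (-2, -1).
v_2 = A·v_1 = (6, 1).
v_3 = A·v_2 = (-14, -5).
v_4 = A·v_3 = (38, 9).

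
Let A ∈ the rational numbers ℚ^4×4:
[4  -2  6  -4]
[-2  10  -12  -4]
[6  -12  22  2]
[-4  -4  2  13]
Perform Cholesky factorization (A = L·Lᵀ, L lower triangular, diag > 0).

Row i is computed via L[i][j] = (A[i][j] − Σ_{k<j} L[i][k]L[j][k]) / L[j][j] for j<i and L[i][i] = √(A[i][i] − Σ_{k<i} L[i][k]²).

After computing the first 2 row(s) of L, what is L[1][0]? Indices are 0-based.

L[1][0] = -1

Step 1: L[0][0] = √(4) = 2.
  L[1][0] = (-2) / L[0][0] = -1.
Step 2: L[1][1] = √(9) = 3.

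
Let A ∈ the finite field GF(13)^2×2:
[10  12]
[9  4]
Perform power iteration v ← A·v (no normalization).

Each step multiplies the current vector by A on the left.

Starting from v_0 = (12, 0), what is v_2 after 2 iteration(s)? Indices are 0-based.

v_2 = (0, 4)

v_0 = (12, 0).
v_1 = A·v_0 = (3, 4).
v_2 = A·v_1 = (0, 4).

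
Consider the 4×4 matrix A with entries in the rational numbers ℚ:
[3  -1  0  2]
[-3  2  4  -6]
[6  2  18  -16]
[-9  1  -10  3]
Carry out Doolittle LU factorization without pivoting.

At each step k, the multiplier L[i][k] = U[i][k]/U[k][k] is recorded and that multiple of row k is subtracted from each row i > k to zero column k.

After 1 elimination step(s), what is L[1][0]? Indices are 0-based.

L[1][0] = -1

Step 1: pivot at (0,0) is 3.
  row1 ← row1 − (-1)·row0  ⇒  L[1][0]=-1, U row1=(0, 1, 4, -4)
  row2 ← row2 − (2)·row0  ⇒  L[2][0]=2, U row2=(0, 4, 18, -20)
  row3 ← row3 − (-3)·row0  ⇒  L[3][0]=-3, U row3=(0, -2, -10, 9)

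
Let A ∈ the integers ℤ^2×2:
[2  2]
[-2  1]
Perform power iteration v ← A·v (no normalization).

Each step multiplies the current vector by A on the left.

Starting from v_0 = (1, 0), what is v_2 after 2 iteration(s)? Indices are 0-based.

v_2 = (0, -6)

v_0 = (1, 0).
v_1 = A·v_0 = (2, -2).
v_2 = A·v_1 = (0, -6).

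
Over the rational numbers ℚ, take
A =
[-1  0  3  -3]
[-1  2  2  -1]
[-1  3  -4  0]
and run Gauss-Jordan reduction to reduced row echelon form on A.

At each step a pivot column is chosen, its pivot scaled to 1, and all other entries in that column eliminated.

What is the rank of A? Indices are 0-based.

rank = 3

step 1: normalize row 0 (÷-1) = (1, 0, -3, 3)
  row 1: subtract -1×row0 = (0, 2, -1, 2)
  row 2: subtract -1×row0 = (0, 3, -7, 3)
step 2: normalize row 1 (÷2) = (0, 1, -1/2, 1)
  row 2: subtract 3×row1 = (0, 0, -11/2, 0)
step 3: normalize row 2 (÷-11/2) = (0, 0, 1, 0)
  row 0: subtract -3×row2 = (1, 0, 0, 3)
  row 1: subtract -1/2×row2 = (0, 1, 0, 1)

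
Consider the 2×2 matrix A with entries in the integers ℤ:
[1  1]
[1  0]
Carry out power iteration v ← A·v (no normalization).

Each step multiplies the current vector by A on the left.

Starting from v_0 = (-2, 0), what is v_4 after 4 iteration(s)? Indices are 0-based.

v_4 = (-10, -6)

v_0 = (-2, 0).
v_1 = A·v_0 = (-2, -2).
v_2 = A·v_1 = (-4, -2).
v_3 = A·v_2 = (-6, -4).
v_4 = A·v_3 = (-10, -6).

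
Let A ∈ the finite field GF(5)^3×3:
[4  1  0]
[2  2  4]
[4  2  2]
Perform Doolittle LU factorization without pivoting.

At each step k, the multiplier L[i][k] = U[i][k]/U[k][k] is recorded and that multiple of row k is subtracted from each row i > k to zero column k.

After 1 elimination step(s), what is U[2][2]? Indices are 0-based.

k=0: U[0][0]=4
  eliminate (1,0): mult=3, new row 1: (0, 4, 4); set L[1][0]=3
  eliminate (2,0): mult=1, new row 2: (0, 1, 2); set L[2][0]=1

U[2][2] = 2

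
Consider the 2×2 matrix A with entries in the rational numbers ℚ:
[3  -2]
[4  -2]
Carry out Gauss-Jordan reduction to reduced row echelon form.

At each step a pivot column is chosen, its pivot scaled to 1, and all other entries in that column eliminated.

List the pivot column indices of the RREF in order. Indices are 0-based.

step 1: normalize row 0 (÷3) = (1, -2/3)
  row 1: subtract 4×row0 = (0, 2/3)
step 2: normalize row 1 (÷2/3) = (0, 1)
  row 0: subtract -2/3×row1 = (1, 0)

pivot columns: 0, 1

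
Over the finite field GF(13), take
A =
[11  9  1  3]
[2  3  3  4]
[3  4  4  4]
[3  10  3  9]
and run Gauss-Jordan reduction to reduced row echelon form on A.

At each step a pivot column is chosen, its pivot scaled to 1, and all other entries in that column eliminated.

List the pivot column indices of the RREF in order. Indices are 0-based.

step 1: normalize row 0 (÷11) = (1, 2, 6, 5)
  row 1: subtract 2×row0 = (0, 12, 4, 7)
  row 2: subtract 3×row0 = (0, 11, 12, 2)
  row 3: subtract 3×row0 = (0, 4, 11, 7)
step 2: normalize row 1 (÷12) = (0, 1, 9, 6)
  row 0: subtract 2×row1 = (1, 0, 1, 6)
  row 2: subtract 11×row1 = (0, 0, 4, 1)
  row 3: subtract 4×row1 = (0, 0, 1, 9)
step 3: normalize row 2 (÷4) = (0, 0, 1, 10)
  row 0: subtract 1×row2 = (1, 0, 0, 9)
  row 1: subtract 9×row2 = (0, 1, 0, 7)
  row 3: subtract 1×row2 = (0, 0, 0, 12)
step 4: normalize row 3 (÷12) = (0, 0, 0, 1)
  row 0: subtract 9×row3 = (1, 0, 0, 0)
  row 1: subtract 7×row3 = (0, 1, 0, 0)
  row 2: subtract 10×row3 = (0, 0, 1, 0)

pivot columns: 0, 1, 2, 3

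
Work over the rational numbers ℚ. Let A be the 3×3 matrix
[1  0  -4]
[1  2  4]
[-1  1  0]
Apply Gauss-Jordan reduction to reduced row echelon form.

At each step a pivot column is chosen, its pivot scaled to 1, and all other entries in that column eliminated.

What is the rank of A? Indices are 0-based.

rank = 3

[1] R0 /= 1  ⇒  (1, 0, -4)
     R1 -= 1·R0  ⇒  (0, 2, 8)
     R2 -= -1·R0  ⇒  (0, 1, -4)
[2] R1 /= 2  ⇒  (0, 1, 4)
     R2 -= 1·R1  ⇒  (0, 0, -8)
[3] R2 /= -8  ⇒  (0, 0, 1)
     R0 -= -4·R2  ⇒  (1, 0, 0)
     R1 -= 4·R2  ⇒  (0, 1, 0)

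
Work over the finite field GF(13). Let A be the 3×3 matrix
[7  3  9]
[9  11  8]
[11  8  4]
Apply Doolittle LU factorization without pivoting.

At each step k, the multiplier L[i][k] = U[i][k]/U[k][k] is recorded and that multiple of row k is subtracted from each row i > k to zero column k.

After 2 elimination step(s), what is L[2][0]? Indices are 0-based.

k=0: U[0][0]=7
  eliminate (1,0): mult=5, new row 1: (0, 9, 2); set L[1][0]=5
  eliminate (2,0): mult=9, new row 2: (0, 7, 1); set L[2][0]=9
k=1: U[1][1]=9
  eliminate (2,1): mult=8, new row 2: (0, 0, 11); set L[2][1]=8

L[2][0] = 9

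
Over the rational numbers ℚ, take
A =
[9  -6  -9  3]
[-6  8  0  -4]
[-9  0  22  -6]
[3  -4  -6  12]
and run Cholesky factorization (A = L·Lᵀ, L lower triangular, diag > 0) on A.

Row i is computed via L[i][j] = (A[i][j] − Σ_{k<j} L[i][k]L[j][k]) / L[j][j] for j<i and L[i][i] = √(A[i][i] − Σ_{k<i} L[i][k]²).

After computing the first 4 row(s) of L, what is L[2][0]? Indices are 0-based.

L[2][0] = -3

Step 1: L[0][0] = √(9) = 3.
  L[1][0] = (-6) / L[0][0] = -2.
Step 2: L[1][1] = √(4) = 2.
  L[2][0] = (-9) / L[0][0] = -3.
  L[2][1] = (-6) / L[1][1] = -3.
Step 3: L[2][2] = √(4) = 2.
  L[3][0] = (3) / L[0][0] = 1.
  L[3][1] = (-2) / L[1][1] = -1.
  L[3][2] = (-6) / L[2][2] = -3.
Step 4: L[3][3] = √(1) = 1.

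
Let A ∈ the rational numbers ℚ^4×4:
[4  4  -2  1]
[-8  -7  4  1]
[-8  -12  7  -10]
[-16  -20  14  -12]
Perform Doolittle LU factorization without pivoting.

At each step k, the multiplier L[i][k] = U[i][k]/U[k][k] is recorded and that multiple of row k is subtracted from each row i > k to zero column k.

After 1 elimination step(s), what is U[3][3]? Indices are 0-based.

U[3][3] = -8

Step 1: pivot at (0,0) is 4.
  row1 ← row1 − (-2)·row0  ⇒  L[1][0]=-2, U row1=(0, 1, 0, 3)
  row2 ← row2 − (-2)·row0  ⇒  L[2][0]=-2, U row2=(0, -4, 3, -8)
  row3 ← row3 − (-4)·row0  ⇒  L[3][0]=-4, U row3=(0, -4, 6, -8)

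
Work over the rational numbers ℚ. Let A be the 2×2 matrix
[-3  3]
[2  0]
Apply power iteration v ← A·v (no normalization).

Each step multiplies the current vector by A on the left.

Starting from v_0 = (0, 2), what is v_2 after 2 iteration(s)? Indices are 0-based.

v_0 = (0, 2).
v_1 = A·v_0 = (6, 0).
v_2 = A·v_1 = (-18, 12).

v_2 = (-18, 12)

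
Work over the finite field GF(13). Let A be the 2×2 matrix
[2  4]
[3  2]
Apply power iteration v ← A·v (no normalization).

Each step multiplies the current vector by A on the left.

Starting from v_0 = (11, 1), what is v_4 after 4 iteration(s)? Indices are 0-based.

v_4 = (6, 5)

v_0 = (11, 1).
v_1 = A·v_0 = (0, 9).
v_2 = A·v_1 = (10, 5).
v_3 = A·v_2 = (1, 1).
v_4 = A·v_3 = (6, 5).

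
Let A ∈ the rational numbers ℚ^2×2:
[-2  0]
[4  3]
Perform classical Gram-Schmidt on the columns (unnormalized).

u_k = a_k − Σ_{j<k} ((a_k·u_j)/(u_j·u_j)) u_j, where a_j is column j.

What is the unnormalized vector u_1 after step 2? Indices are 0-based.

Step 1: u_0 = a_0 = (-2, 4).
Step 2: u_1 = a_1 − (3/5)·u_0 = (6/5, 3/5).

u_1 = (6/5, 3/5)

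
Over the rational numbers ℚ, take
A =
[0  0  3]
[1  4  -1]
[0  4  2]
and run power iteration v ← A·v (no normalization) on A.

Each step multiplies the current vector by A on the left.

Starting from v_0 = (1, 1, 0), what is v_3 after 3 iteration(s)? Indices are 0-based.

v_0 = (1, 1, 0).
v_1 = A·v_0 = (0, 5, 4).
v_2 = A·v_1 = (12, 16, 28).
v_3 = A·v_2 = (84, 48, 120).

v_3 = (84, 48, 120)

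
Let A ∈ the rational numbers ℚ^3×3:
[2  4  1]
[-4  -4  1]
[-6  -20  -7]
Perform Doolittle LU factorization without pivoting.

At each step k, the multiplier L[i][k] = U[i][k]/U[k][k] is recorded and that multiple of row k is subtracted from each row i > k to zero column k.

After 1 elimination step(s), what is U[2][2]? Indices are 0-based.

[col 0] pivot 2
  R1 -= -2*R0 → (0, 4, 3)  (L[1][0] := -2)
  R2 -= -3*R0 → (0, -8, -4)  (L[2][0] := -3)

U[2][2] = -4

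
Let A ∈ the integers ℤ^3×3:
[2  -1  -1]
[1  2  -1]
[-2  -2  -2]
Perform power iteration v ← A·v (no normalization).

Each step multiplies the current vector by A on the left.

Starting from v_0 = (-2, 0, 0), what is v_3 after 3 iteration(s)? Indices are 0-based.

v_0 = (-2, 0, 0).
v_1 = A·v_0 = (-4, -2, 4).
v_2 = A·v_1 = (-10, -12, 4).
v_3 = A·v_2 = (-12, -38, 36).

v_3 = (-12, -38, 36)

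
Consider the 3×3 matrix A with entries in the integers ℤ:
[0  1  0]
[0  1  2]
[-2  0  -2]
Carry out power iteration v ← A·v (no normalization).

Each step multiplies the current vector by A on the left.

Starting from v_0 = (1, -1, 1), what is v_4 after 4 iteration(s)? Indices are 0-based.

v_0 = (1, -1, 1).
v_1 = A·v_0 = (-1, 1, -4).
v_2 = A·v_1 = (1, -7, 10).
v_3 = A·v_2 = (-7, 13, -22).
v_4 = A·v_3 = (13, -31, 58).

v_4 = (13, -31, 58)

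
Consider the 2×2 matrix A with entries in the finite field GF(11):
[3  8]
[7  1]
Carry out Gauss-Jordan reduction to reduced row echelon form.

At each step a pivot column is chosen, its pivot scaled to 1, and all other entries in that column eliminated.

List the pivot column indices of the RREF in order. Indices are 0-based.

pivot columns: 0, 1

step 1: normalize row 0 (÷3) = (1, 10)
  row 1: subtract 7×row0 = (0, 8)
step 2: normalize row 1 (÷8) = (0, 1)
  row 0: subtract 10×row1 = (1, 0)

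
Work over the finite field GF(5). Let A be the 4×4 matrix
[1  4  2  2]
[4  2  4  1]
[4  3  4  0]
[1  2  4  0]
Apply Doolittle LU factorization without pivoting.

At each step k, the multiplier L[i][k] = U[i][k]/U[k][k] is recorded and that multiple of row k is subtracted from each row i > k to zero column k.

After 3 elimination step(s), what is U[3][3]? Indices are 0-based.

U[3][3] = 3

Step 1: pivot at (0,0) is 1.
  row1 ← row1 − (4)·row0  ⇒  L[1][0]=4, U row1=(0, 1, 1, 3)
  row2 ← row2 − (4)·row0  ⇒  L[2][0]=4, U row2=(0, 2, 1, 2)
  row3 ← row3 − (1)·row0  ⇒  L[3][0]=1, U row3=(0, 3, 2, 3)
Step 2: pivot at (1,1) is 1.
  row2 ← row2 − (2)·row1  ⇒  L[2][1]=2, U row2=(0, 0, 4, 1)
  row3 ← row3 − (3)·row1  ⇒  L[3][1]=3, U row3=(0, 0, 4, 4)
Step 3: pivot at (2,2) is 4.
  row3 ← row3 − (1)·row2  ⇒  L[3][2]=1, U row3=(0, 0, 0, 3)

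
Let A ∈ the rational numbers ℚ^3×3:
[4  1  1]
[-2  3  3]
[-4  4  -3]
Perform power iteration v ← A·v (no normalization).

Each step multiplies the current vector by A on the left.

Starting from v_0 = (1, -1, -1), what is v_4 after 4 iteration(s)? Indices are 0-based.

v_4 = (-623, -637, -193)

v_0 = (1, -1, -1).
v_1 = A·v_0 = (2, -8, -5).
v_2 = A·v_1 = (-5, -43, -25).
v_3 = A·v_2 = (-88, -194, -77).
v_4 = A·v_3 = (-623, -637, -193).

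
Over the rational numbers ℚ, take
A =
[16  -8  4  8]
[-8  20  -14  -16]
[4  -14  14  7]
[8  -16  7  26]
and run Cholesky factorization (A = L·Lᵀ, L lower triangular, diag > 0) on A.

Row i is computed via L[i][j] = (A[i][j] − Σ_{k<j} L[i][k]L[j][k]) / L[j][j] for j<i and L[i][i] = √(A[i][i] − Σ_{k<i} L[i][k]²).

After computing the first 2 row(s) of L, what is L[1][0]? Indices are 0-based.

L[1][0] = -2

Step 1: L[0][0] = √(16) = 4.
  L[1][0] = (-8) / L[0][0] = -2.
Step 2: L[1][1] = √(16) = 4.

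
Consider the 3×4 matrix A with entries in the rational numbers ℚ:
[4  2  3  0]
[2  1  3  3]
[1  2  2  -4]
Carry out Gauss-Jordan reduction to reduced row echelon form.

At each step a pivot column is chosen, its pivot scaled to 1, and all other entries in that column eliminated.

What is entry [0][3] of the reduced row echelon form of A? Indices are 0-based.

M[0][3] = 2/3

[1] R0 /= 4  ⇒  (1, 1/2, 3/4, 0)
     R1 -= 2·R0  ⇒  (0, 0, 3/2, 3)
     R2 -= 1·R0  ⇒  (0, 3/2, 5/4, -4)
[2] R1 <-> R2
[2] R1 /= 3/2  ⇒  (0, 1, 5/6, -8/3)
     R0 -= 1/2·R1  ⇒  (1, 0, 1/3, 4/3)
[3] R2 /= 3/2  ⇒  (0, 0, 1, 2)
     R0 -= 1/3·R2  ⇒  (1, 0, 0, 2/3)
     R1 -= 5/6·R2  ⇒  (0, 1, 0, -13/3)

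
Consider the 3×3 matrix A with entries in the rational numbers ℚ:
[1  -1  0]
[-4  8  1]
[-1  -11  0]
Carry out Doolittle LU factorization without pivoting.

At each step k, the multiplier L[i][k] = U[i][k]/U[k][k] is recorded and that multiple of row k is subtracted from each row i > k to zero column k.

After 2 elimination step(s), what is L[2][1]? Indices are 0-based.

L[2][1] = -3

Step 1: pivot at (0,0) is 1.
  row1 ← row1 − (-4)·row0  ⇒  L[1][0]=-4, U row1=(0, 4, 1)
  row2 ← row2 − (-1)·row0  ⇒  L[2][0]=-1, U row2=(0, -12, 0)
Step 2: pivot at (1,1) is 4.
  row2 ← row2 − (-3)·row1  ⇒  L[2][1]=-3, U row2=(0, 0, 3)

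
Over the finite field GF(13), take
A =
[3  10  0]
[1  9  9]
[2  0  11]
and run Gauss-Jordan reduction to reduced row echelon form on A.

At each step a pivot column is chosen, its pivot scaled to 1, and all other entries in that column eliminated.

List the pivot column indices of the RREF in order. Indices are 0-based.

pivot columns: 0, 1, 2

step 1: normalize row 0 (÷3) = (1, 12, 0)
  row 1: subtract 1×row0 = (0, 10, 9)
  row 2: subtract 2×row0 = (0, 2, 11)
step 2: normalize row 1 (÷10) = (0, 1, 10)
  row 0: subtract 12×row1 = (1, 0, 10)
  row 2: subtract 2×row1 = (0, 0, 4)
step 3: normalize row 2 (÷4) = (0, 0, 1)
  row 0: subtract 10×row2 = (1, 0, 0)
  row 1: subtract 10×row2 = (0, 1, 0)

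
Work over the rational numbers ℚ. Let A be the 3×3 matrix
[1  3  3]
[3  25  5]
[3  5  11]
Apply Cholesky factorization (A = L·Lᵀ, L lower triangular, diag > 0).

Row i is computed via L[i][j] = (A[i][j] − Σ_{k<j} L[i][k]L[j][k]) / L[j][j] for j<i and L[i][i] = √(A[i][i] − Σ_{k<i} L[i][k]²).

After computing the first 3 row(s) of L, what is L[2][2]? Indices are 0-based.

Step 1: L[0][0] = √(1) = 1.
  L[1][0] = (3) / L[0][0] = 3.
Step 2: L[1][1] = √(16) = 4.
  L[2][0] = (3) / L[0][0] = 3.
  L[2][1] = (-4) / L[1][1] = -1.
Step 3: L[2][2] = √(1) = 1.

L[2][2] = 1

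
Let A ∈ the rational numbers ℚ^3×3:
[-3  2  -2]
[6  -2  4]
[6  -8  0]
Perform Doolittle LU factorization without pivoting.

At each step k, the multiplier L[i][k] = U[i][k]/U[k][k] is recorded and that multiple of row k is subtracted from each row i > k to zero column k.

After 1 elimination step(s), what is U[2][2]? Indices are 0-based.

Step 1: pivot at (0,0) is -3.
  row1 ← row1 − (-2)·row0  ⇒  L[1][0]=-2, U row1=(0, 2, 0)
  row2 ← row2 − (-2)·row0  ⇒  L[2][0]=-2, U row2=(0, -4, -4)

U[2][2] = -4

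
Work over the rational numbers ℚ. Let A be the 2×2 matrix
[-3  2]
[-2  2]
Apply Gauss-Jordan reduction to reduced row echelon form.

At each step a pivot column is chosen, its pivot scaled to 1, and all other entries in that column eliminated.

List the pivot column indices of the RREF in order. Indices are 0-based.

step 1: normalize row 0 (÷-3) = (1, -2/3)
  row 1: subtract -2×row0 = (0, 2/3)
step 2: normalize row 1 (÷2/3) = (0, 1)
  row 0: subtract -2/3×row1 = (1, 0)

pivot columns: 0, 1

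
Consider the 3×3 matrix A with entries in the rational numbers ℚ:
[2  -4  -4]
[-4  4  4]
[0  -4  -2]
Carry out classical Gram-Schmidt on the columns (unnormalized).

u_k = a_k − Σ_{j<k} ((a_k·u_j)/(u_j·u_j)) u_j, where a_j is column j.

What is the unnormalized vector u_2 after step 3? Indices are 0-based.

u_2 = (-2/3, -1/3, 1/3)

Step 1: u_0 = a_0 = (2, -4, 0).
Step 2: u_1 = a_1 − (-6/5)·u_0 = (-8/5, -4/5, -4).
Step 3: u_2 = a_2 − (-6/5)·u_0 − (7/12)·u_1 = (-2/3, -1/3, 1/3).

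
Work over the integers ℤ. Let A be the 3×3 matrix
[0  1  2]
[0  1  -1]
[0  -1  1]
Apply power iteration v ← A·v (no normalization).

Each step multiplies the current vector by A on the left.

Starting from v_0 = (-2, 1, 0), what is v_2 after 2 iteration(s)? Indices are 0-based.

v_0 = (-2, 1, 0).
v_1 = A·v_0 = (1, 1, -1).
v_2 = A·v_1 = (-1, 2, -2).

v_2 = (-1, 2, -2)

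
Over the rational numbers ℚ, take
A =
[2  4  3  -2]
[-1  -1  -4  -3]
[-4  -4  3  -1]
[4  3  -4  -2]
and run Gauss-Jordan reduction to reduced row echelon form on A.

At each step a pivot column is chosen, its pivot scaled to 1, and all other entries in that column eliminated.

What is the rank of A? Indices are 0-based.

[1] R0 /= 2  ⇒  (1, 2, 3/2, -1)
     R1 -= -1·R0  ⇒  (0, 1, -5/2, -4)
     R2 -= -4·R0  ⇒  (0, 4, 9, -5)
     R3 -= 4·R0  ⇒  (0, -5, -10, 2)
[2] R1 /= 1  ⇒  (0, 1, -5/2, -4)
     R0 -= 2·R1  ⇒  (1, 0, 13/2, 7)
     R2 -= 4·R1  ⇒  (0, 0, 19, 11)
     R3 -= -5·R1  ⇒  (0, 0, -45/2, -18)
[3] R2 /= 19  ⇒  (0, 0, 1, 11/19)
     R0 -= 13/2·R2  ⇒  (1, 0, 0, 123/38)
     R1 -= -5/2·R2  ⇒  (0, 1, 0, -97/38)
     R3 -= -45/2·R2  ⇒  (0, 0, 0, -189/38)
[4] R3 /= -189/38  ⇒  (0, 0, 0, 1)
     R0 -= 123/38·R3  ⇒  (1, 0, 0, 0)
     R1 -= -97/38·R3  ⇒  (0, 1, 0, 0)
     R2 -= 11/19·R3  ⇒  (0, 0, 1, 0)

rank = 4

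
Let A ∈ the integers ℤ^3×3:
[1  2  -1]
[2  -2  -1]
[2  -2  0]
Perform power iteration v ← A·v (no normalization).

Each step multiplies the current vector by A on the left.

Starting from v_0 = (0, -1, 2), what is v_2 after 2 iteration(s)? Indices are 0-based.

v_0 = (0, -1, 2).
v_1 = A·v_0 = (-4, 0, 2).
v_2 = A·v_1 = (-6, -10, -8).

v_2 = (-6, -10, -8)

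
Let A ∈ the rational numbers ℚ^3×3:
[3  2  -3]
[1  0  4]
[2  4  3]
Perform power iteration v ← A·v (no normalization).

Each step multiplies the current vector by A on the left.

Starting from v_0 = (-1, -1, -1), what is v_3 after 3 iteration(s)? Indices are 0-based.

v_0 = (-1, -1, -1).
v_1 = A·v_0 = (-2, -5, -9).
v_2 = A·v_1 = (11, -38, -51).
v_3 = A·v_2 = (110, -193, -283).

v_3 = (110, -193, -283)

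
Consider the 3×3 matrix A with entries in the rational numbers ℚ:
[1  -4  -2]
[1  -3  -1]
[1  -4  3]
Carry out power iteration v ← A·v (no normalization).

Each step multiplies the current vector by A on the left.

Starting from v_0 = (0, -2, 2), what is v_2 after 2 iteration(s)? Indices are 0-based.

v_2 = (-40, -22, 30)

v_0 = (0, -2, 2).
v_1 = A·v_0 = (4, 4, 14).
v_2 = A·v_1 = (-40, -22, 30).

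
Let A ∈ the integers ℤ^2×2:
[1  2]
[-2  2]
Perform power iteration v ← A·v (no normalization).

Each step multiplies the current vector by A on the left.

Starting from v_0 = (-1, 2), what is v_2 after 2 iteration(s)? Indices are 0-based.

v_0 = (-1, 2).
v_1 = A·v_0 = (3, 6).
v_2 = A·v_1 = (15, 6).

v_2 = (15, 6)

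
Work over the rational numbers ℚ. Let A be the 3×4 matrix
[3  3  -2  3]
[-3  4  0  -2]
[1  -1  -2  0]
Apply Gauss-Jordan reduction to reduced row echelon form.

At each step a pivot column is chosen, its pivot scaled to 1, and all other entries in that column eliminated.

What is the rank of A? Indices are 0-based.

step 1: normalize row 0 (÷3) = (1, 1, -2/3, 1)
  row 1: subtract -3×row0 = (0, 7, -2, 1)
  row 2: subtract 1×row0 = (0, -2, -4/3, -1)
step 2: normalize row 1 (÷7) = (0, 1, -2/7, 1/7)
  row 0: subtract 1×row1 = (1, 0, -8/21, 6/7)
  row 2: subtract -2×row1 = (0, 0, -40/21, -5/7)
step 3: normalize row 2 (÷-40/21) = (0, 0, 1, 3/8)
  row 0: subtract -8/21×row2 = (1, 0, 0, 1)
  row 1: subtract -2/7×row2 = (0, 1, 0, 1/4)

rank = 3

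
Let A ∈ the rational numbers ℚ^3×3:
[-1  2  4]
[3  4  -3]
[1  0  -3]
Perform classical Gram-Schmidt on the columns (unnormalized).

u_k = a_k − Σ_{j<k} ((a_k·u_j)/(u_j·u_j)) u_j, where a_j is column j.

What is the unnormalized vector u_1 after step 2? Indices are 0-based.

u_1 = (32/11, 14/11, -10/11)

Step 1: u_0 = a_0 = (-1, 3, 1).
Step 2: u_1 = a_1 − (10/11)·u_0 = (32/11, 14/11, -10/11).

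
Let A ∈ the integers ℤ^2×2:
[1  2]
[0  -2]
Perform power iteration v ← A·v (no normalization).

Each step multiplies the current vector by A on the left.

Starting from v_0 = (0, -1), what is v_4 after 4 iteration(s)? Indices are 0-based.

v_4 = (10, -16)

v_0 = (0, -1).
v_1 = A·v_0 = (-2, 2).
v_2 = A·v_1 = (2, -4).
v_3 = A·v_2 = (-6, 8).
v_4 = A·v_3 = (10, -16).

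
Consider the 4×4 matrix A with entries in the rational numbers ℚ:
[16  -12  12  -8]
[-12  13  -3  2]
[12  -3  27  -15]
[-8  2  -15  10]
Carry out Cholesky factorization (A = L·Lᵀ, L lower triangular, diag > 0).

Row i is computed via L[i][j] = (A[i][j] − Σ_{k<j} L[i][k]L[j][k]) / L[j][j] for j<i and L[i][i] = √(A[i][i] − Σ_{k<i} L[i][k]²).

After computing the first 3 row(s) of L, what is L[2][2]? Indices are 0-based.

L[2][2] = 3

Step 1: L[0][0] = √(16) = 4.
  L[1][0] = (-12) / L[0][0] = -3.
Step 2: L[1][1] = √(4) = 2.
  L[2][0] = (12) / L[0][0] = 3.
  L[2][1] = (6) / L[1][1] = 3.
Step 3: L[2][2] = √(9) = 3.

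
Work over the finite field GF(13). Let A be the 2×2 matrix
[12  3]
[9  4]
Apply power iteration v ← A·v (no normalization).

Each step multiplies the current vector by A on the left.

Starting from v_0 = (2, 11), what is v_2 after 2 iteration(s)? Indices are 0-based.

v_2 = (12, 7)

v_0 = (2, 11).
v_1 = A·v_0 = (5, 10).
v_2 = A·v_1 = (12, 7).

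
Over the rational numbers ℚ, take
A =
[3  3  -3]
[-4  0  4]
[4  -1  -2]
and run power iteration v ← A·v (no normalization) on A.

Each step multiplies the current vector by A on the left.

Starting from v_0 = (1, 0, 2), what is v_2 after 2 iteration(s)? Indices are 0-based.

v_2 = (3, 12, -16)

v_0 = (1, 0, 2).
v_1 = A·v_0 = (-3, 4, 0).
v_2 = A·v_1 = (3, 12, -16).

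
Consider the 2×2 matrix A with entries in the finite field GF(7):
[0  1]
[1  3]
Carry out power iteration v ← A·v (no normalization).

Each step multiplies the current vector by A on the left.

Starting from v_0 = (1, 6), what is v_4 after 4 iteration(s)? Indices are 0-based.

v_4 = (5, 1)

v_0 = (1, 6).
v_1 = A·v_0 = (6, 5).
v_2 = A·v_1 = (5, 0).
v_3 = A·v_2 = (0, 5).
v_4 = A·v_3 = (5, 1).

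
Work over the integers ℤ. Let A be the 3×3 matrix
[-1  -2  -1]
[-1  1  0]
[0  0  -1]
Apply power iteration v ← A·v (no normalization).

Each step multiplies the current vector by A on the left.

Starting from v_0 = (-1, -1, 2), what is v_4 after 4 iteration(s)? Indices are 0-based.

v_0 = (-1, -1, 2).
v_1 = A·v_0 = (1, 0, -2).
v_2 = A·v_1 = (1, -1, 2).
v_3 = A·v_2 = (-1, -2, -2).
v_4 = A·v_3 = (7, -1, 2).

v_4 = (7, -1, 2)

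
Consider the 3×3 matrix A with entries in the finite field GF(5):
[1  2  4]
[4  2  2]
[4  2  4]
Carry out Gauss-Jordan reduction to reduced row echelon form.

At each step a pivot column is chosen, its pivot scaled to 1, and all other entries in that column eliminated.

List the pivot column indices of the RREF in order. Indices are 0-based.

pivot columns: 0, 1, 2

step 1: normalize row 0 (÷1) = (1, 2, 4)
  row 1: subtract 4×row0 = (0, 4, 1)
  row 2: subtract 4×row0 = (0, 4, 3)
step 2: normalize row 1 (÷4) = (0, 1, 4)
  row 0: subtract 2×row1 = (1, 0, 1)
  row 2: subtract 4×row1 = (0, 0, 2)
step 3: normalize row 2 (÷2) = (0, 0, 1)
  row 0: subtract 1×row2 = (1, 0, 0)
  row 1: subtract 4×row2 = (0, 1, 0)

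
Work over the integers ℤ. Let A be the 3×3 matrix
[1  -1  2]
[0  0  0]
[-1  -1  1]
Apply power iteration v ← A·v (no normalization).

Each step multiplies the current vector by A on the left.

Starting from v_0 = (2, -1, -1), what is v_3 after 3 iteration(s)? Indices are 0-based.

v_0 = (2, -1, -1).
v_1 = A·v_0 = (1, 0, -2).
v_2 = A·v_1 = (-3, 0, -3).
v_3 = A·v_2 = (-9, 0, 0).

v_3 = (-9, 0, 0)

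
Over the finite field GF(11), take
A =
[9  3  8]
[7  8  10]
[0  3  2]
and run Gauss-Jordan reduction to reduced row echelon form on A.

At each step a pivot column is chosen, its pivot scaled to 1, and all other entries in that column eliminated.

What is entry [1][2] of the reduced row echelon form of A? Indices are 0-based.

step 1: normalize row 0 (÷9) = (1, 4, 7)
  row 1: subtract 7×row0 = (0, 2, 5)
step 2: normalize row 1 (÷2) = (0, 1, 8)
  row 0: subtract 4×row1 = (1, 0, 8)
  row 2: subtract 3×row1 = (0, 0, 0)
skip col 2 (zero from row 2)

M[1][2] = 8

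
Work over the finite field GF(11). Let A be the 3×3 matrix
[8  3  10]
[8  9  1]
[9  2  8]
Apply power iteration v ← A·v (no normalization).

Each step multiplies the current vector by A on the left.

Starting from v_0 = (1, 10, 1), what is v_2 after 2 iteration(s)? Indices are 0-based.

v_2 = (6, 3, 2)

v_0 = (1, 10, 1).
v_1 = A·v_0 = (4, 0, 4).
v_2 = A·v_1 = (6, 3, 2).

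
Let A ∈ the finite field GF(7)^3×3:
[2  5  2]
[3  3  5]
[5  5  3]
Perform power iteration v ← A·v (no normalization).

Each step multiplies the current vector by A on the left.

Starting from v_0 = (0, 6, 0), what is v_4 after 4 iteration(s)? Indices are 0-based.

v_0 = (0, 6, 0).
v_1 = A·v_0 = (2, 4, 2).
v_2 = A·v_1 = (0, 0, 1).
v_3 = A·v_2 = (2, 5, 3).
v_4 = A·v_3 = (0, 1, 2).

v_4 = (0, 1, 2)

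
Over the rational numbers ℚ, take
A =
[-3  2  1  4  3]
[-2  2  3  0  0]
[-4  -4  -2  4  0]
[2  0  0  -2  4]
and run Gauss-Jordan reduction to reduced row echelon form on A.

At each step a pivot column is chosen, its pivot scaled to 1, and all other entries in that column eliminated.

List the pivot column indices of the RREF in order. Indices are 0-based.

pivot columns: 0, 1, 2, 3

step 1: normalize row 0 (÷-3) = (1, -2/3, -1/3, -4/3, -1)
  row 1: subtract -2×row0 = (0, 2/3, 7/3, -8/3, -2)
  row 2: subtract -4×row0 = (0, -20/3, -10/3, -4/3, -4)
  row 3: subtract 2×row0 = (0, 4/3, 2/3, 2/3, 6)
step 2: normalize row 1 (÷2/3) = (0, 1, 7/2, -4, -3)
  row 0: subtract -2/3×row1 = (1, 0, 2, -4, -3)
  row 2: subtract -20/3×row1 = (0, 0, 20, -28, -24)
  row 3: subtract 4/3×row1 = (0, 0, -4, 6, 10)
step 3: normalize row 2 (÷20) = (0, 0, 1, -7/5, -6/5)
  row 0: subtract 2×row2 = (1, 0, 0, -6/5, -3/5)
  row 1: subtract 7/2×row2 = (0, 1, 0, 9/10, 6/5)
  row 3: subtract -4×row2 = (0, 0, 0, 2/5, 26/5)
step 4: normalize row 3 (÷2/5) = (0, 0, 0, 1, 13)
  row 0: subtract -6/5×row3 = (1, 0, 0, 0, 15)
  row 1: subtract 9/10×row3 = (0, 1, 0, 0, -21/2)
  row 2: subtract -7/5×row3 = (0, 0, 1, 0, 17)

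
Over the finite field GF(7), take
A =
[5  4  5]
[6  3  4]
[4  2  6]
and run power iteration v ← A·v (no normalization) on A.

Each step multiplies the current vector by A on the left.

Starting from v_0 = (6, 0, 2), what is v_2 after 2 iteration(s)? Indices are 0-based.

v_2 = (3, 5, 2)

v_0 = (6, 0, 2).
v_1 = A·v_0 = (5, 2, 1).
v_2 = A·v_1 = (3, 5, 2).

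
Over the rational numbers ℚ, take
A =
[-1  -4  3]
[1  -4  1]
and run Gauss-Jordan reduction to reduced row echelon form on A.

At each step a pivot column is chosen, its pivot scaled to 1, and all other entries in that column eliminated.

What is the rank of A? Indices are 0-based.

step 1: normalize row 0 (÷-1) = (1, 4, -3)
  row 1: subtract 1×row0 = (0, -8, 4)
step 2: normalize row 1 (÷-8) = (0, 1, -1/2)
  row 0: subtract 4×row1 = (1, 0, -1)

rank = 2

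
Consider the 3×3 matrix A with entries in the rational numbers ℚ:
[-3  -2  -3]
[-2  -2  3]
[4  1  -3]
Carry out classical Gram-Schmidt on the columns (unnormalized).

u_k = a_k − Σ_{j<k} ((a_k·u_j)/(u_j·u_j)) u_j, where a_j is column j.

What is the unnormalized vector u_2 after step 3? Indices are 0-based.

Step 1: u_0 = a_0 = (-3, -2, 4).
Step 2: u_1 = a_1 − (14/29)·u_0 = (-16/29, -30/29, -27/29).
Step 3: u_2 = a_2 − (-9/29)·u_0 − (3/5)·u_1 = (-18/5, 3, -6/5).

u_2 = (-18/5, 3, -6/5)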